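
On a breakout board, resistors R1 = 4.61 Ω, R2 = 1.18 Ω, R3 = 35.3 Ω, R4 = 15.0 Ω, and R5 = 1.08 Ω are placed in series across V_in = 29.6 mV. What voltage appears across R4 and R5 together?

Total series resistance ΣR = 4.61 + 1.18 + 35.3 + 15.0 + 1.08 = 57.17 Ω.
R_{R4..R5} = 15.0 + 1.08 = 16.08 Ω.
Voltage divider: V = V_in · (16.08 / 57.17) = 29.6 × 0.2813 = 8.325 mV.

V ≈ 8.33 mV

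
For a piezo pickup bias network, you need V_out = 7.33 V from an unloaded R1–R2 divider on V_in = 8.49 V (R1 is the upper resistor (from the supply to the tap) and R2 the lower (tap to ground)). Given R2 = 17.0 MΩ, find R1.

R1 ≈ 2.69 MΩ

Required fraction k = V_out/V_in = 0.8634.
Rearranging, R1 = R2·(1−k)/k = 17.0 × 0.1583 = 2.690 MΩ.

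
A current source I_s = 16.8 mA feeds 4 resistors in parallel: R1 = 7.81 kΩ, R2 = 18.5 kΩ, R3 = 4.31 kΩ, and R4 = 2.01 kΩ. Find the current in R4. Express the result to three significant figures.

Total conductance ΣG = 1/7.81 + 1/18.5 + 1/4.31 + 1/2.01 = 0.9116 (units of 1/kΩ).
By the current-divider rule, I = I_s · G_k/ΣG = 16.8 × 0.5457 = 9.168 mA.

I ≈ 9.17 mA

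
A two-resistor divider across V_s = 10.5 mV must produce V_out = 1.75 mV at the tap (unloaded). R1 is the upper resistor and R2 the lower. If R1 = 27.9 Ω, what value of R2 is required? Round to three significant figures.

R2 ≈ 5.58 Ω

Required fraction k = V_out/V_s = 0.1667.
R2 = R1 · 0.1667/(1 − 0.1667) = 5.580 Ω.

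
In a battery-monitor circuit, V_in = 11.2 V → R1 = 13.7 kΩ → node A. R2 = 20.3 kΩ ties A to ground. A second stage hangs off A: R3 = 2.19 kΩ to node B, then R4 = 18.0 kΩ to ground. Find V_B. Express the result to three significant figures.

V_B ≈ 4.24 V

The second stage (R3 + R4 = 20.19 kΩ) loads node A in parallel with R2.
R2 ‖ (R3+R4) = 10.12 kΩ.
V_A = 11.2 × 10.12/(13.7 + 10.12) = 4.759 V.
Then the unloaded second divider: V_B = V_A × R4/(R3+R4) = 4.759 × 0.8915 = 4.243 V.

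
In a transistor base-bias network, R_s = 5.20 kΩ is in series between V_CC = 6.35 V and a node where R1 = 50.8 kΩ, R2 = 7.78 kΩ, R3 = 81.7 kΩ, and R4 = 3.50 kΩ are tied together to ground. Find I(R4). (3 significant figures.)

I ≈ 0.546 mA

Parallel bank: R_p = 1/(1/50.8 + 1/7.78 + 1/81.7 + 1/3.50) = 2.241 kΩ.
V_A = 6.35 × 2.241/7.441 = 1.913 V.
I(R4) = V_A / R4 = 1.913/3.50 = 0.5465 mA.
(Equivalently: I_total = 0.8533 mA, then current-divider fraction G_k/ΣG = 0.6404.)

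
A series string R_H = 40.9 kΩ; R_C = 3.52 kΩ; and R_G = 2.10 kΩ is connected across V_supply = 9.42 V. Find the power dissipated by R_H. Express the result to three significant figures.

The common current is I = 9.42/46.52 = 0.2025 mA.
P = I²R = 0.04100 × 40.9 = 1.677 mW.

P ≈ 1.68 mW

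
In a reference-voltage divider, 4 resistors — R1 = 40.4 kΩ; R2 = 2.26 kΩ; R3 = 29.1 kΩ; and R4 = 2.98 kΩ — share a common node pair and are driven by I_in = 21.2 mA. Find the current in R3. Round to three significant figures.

Total conductance ΣG = 1/40.4 + 1/2.26 + 1/29.1 + 1/2.98 = 0.8372 (units of 1/kΩ).
R3 takes the fraction G_k/ΣG = 0.03436/0.8372 = 0.04105, so I = 21.2 × 0.04105 = 0.8702 mA.

I ≈ 0.870 mA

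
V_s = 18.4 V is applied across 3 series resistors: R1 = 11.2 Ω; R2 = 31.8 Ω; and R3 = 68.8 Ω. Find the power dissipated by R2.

P ≈ 0.861 W

ΣR = 111.8 Ω → I = 18.4/111.8 = 0.1646 A.
V(R2) = I·R = 5.234 V; P = V·I = 5.234 × 0.1646 = 0.8613 W.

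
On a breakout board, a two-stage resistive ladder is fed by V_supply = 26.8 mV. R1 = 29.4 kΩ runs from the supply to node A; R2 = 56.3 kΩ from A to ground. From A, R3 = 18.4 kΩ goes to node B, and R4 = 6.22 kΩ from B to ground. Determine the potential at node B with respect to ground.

V_B ≈ 2.49 mV

Looking into the second stage from A: R3 + R4 = 24.62 kΩ appears in parallel with R2.
R2 ‖ (R3+R4) = 17.13 kΩ.
V_A = 26.8 × 17.13/(29.4 + 17.13) = 9.866 mV.
Then the unloaded second divider: V_B = V_A × R4/(R3+R4) = 9.866 × 0.2526 = 2.493 mV.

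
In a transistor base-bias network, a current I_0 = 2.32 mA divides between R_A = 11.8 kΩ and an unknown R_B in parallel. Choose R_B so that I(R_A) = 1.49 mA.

The fraction through R_A equals R_B/(R_A+R_B).
1.49/2.32 = R_B/(R_A + R_B) → R_B = R_A · (0.6422)/(1 − 0.6422) = 11.8 × 1.795 = 21.18 kΩ.

R_B ≈ 21.2 kΩ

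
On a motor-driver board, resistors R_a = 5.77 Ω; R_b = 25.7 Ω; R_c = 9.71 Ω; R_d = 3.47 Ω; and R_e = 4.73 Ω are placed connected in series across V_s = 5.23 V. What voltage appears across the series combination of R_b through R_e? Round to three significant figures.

ΣR = 5.77 + 25.7 + 9.71 + 3.47 + 4.73 = 49.38 Ω.
R_{R_b..R_e} = 25.7 + 9.71 + 3.47 + 4.73 = 43.61 Ω.
Voltage divider: V = V_s · (43.61 / 49.38) = 5.23 × 0.8832 = 4.619 V.

V ≈ 4.62 V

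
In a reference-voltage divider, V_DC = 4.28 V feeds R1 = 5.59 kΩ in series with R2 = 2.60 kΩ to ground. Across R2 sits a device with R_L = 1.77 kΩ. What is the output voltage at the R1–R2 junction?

V_out ≈ 0.678 V

The load sits in parallel with R2, giving an effective lower resistance R2' = R2·R_L/(R2+R_L) = 1.053 kΩ.
Now apply the divider: V_out = 4.28 × 0.1585 = 0.6785 V.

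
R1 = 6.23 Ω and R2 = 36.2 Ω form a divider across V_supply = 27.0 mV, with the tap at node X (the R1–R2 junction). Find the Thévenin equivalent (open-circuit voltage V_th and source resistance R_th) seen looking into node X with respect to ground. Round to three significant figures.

With X open, the divider is unloaded: V_th = 27.0 × 36.2/42.43 = 23.04 mV.
Looking into X with the source shorted: R_th = R1·R2/(R1+R2) = 6.230 × 36.2/42.43 = 5.315 Ω.

V_th ≈ 23.0 mV, R_th ≈ 5.32 Ω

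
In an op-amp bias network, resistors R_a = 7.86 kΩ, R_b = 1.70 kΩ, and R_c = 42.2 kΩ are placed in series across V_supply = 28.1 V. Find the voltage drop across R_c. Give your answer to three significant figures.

V ≈ 22.9 V

Total series resistance ΣR = 7.86 + 1.70 + 42.2 = 51.76 kΩ.
By the voltage-divider rule, V = 28.1 × 42.20/51.76 = 22.91 V.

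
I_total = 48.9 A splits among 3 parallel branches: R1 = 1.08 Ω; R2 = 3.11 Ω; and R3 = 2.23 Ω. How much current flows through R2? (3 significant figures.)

I ≈ 9.27 A

Total conductance ΣG = 1/1.08 + 1/3.11 + 1/2.23 = 1.696 (units of 1/Ω).
R2 takes the fraction G_k/ΣG = 0.3215/1.696 = 0.1896, so I = 48.9 × 0.1896 = 9.271 A.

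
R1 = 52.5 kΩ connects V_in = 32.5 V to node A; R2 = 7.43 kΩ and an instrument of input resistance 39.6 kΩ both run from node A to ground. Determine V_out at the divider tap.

R2 ‖ R_L = (7.43 × 39.6)/(7.43 + 39.6) = 6.256 kΩ.
Now apply the divider: V_out = 32.5 × 0.1065 = 3.460 V.

V_out ≈ 3.46 V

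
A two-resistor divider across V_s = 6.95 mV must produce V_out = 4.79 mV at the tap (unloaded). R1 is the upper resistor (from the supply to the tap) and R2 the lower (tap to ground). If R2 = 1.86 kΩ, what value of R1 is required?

Required fraction k = V_out/V_s = 0.6892.
R1 = R2·(1/k − 1) = 1.86 × 0.4509 = 0.8387 kΩ.

R1 ≈ 0.839 kΩ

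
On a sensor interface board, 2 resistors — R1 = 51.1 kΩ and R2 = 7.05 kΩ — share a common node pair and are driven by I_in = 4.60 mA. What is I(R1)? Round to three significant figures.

For two parallel branches, I_k = I_in · (other R)/(sum of R).
So I = 4.60 × 7.05/58.15 = 0.5577 mA.

I ≈ 0.558 mA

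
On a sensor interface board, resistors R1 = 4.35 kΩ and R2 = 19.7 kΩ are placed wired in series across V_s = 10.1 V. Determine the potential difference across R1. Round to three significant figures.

V ≈ 1.83 V

Series total: ΣR = 4.35 + 19.7 = 24.05 kΩ.
Voltage divider: V = V_s · (4.350 / 24.05) = 10.1 × 0.1809 = 1.827 V.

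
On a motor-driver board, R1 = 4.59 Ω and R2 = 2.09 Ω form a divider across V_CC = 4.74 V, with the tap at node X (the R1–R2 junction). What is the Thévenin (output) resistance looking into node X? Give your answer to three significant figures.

With V_CC suppressed (replaced by a short), R_th = R1 ‖ R2 = (4.590 × 2.09)/(4.590 + 2.09) = 1.436 Ω.

R_th ≈ 1.44 Ω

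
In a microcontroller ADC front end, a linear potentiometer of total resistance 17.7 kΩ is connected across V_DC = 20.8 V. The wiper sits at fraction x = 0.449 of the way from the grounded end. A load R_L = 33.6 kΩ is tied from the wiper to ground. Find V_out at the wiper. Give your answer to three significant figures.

V_out ≈ 8.26 V

Lower segment x·R_p = 7.947 kΩ; upper segment (1−x)·R_p = 9.753 kΩ.
(x·R_p) ‖ R_L = 6.427 kΩ.
V_out = 20.8 × 6.427/(9.753 + 6.427) = 8.262 V.
(Unloaded: V_out = x·V_DC = 9.34 V.)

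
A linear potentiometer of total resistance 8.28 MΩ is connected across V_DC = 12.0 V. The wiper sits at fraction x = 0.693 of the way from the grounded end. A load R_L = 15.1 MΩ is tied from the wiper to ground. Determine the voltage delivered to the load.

Split the track: R_lower = x·R_p = 5.738 MΩ, R_upper = (1−x)·R_p = 2.542 MΩ.
Lower segment in parallel with the load: 5.738 ‖ 15.1 = 4.158 MΩ.
V_out = 12.0 × 4.158/(2.542 + 4.158) = 7.447 V.
(Unloaded: V_out = x·V_DC = 8.32 V.)

V_out ≈ 7.45 V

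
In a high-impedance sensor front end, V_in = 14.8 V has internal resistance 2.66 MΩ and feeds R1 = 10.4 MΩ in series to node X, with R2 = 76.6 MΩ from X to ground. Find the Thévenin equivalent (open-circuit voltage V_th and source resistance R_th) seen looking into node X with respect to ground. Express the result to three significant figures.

V_th ≈ 12.6 V, R_th ≈ 11.2 MΩ

R1' = 2.66 + 10.4 = 13.06 MΩ (source resistance + R1).
Open-circuit (no load on X): V_th = V_in · R2/(R1' + R2) = 14.8 × 76.6/(13.06 + 76.6) = 12.64 V.
Looking into X with the source shorted: R_th = R1'·R2/(R1'+R2) = 13.06 × 76.6/89.66 = 11.16 MΩ.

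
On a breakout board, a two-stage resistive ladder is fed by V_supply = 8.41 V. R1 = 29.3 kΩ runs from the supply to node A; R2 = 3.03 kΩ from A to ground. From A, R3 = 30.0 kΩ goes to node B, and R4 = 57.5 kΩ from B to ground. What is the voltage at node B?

The second stage (R3 + R4 = 87.50 kΩ) loads node A in parallel with R2.
Effective lower resistance at A: R2 ‖ 87.50 = 2.929 kΩ.
V_A = 8.41 × 2.929/(29.3 + 2.929) = 0.7642 V.
Stage 2 is unloaded, so V_B = V_A · R4/(R3+R4) = 0.7642 × 57.5/87.50 = 0.5022 V.

V_B ≈ 0.502 V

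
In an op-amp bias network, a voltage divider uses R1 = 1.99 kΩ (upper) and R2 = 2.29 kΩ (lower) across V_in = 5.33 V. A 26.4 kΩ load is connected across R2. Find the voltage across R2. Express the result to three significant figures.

The load sits in parallel with R2, giving an effective lower resistance R2' = R2·R_L/(R2+R_L) = 2.107 kΩ.
Then V_out = V_in · R2'/(R1 + R2') = 5.33 × 2.107/4.097 = 2.741 V.

V_out ≈ 2.74 V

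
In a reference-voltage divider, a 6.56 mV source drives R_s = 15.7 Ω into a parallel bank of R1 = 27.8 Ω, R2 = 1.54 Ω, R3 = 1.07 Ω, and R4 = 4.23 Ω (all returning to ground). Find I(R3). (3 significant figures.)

I ≈ 0.203 mA

Parallel bank: R_p = 1/(1/27.8 + 1/1.54 + 1/1.07 + 1/4.23) = 0.5387 Ω.
Node voltage V_A = V_s · R_p/(R_s + R_p) = 6.56 × 0.03317 = 0.2176 mV.
I(R3) = V_A / R3 = 0.2176/1.07 = 0.2034 mA.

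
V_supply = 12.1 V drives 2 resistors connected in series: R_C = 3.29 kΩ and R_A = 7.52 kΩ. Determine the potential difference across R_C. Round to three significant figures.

V ≈ 3.68 V

Total series resistance ΣR = 3.29 + 7.52 = 10.81 kΩ.
V = V_supply · R/ΣR = 12.1 × 0.3043 = 3.683 V.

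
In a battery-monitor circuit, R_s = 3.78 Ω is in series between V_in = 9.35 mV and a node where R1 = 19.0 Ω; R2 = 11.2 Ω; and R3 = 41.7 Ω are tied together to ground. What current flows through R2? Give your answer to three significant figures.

I ≈ 0.513 mA

Parallel bank: R_p = 1/(1/19.0 + 1/11.2 + 1/41.7) = 6.028 Ω.
V_A = 9.35 × 6.028/9.808 = 5.746 mV.
Branch current I = V_A/R2 = 5.746/11.2 = 0.5131 mA.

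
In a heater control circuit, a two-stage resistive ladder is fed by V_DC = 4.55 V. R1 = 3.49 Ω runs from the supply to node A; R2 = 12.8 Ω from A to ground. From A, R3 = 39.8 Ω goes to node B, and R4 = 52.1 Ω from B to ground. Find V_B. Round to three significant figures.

The second stage (R3 + R4 = 91.90 Ω) loads node A in parallel with R2.
R2 ‖ (R3+R4) = 11.24 Ω.
V_A = 4.55 × 11.24/(3.49 + 11.24) = 3.472 V.
Then the unloaded second divider: V_B = V_A × R4/(R3+R4) = 3.472 × 0.5669 = 1.968 V.

V_B ≈ 1.97 V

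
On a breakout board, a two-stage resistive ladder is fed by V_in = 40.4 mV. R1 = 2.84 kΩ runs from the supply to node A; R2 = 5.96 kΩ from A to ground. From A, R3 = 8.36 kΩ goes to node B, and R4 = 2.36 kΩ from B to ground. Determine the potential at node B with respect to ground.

Node A sees R2 in parallel with the series input of stage 2, R3 + R4 = 10.72 kΩ.
Effective lower resistance at A: R2 ‖ 10.72 = 3.830 kΩ.
So V_A = 40.4 × 0.5742 = 23.20 mV.
Stage 2 is unloaded, so V_B = V_A · R4/(R3+R4) = 23.20 × 2.36/10.72 = 5.107 mV.

V_B ≈ 5.11 mV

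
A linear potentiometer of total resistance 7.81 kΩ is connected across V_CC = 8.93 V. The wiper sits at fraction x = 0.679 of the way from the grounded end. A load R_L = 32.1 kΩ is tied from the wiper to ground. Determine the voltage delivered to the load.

V_out ≈ 5.76 V

The pot divides into 2.507 kΩ above the wiper and 5.303 kΩ below.
R_L loads the lower segment: effective lower R = 4.551 kΩ.
Then V_out = V_CC · 4.551/(2.507 + 4.551) = 5.758 V.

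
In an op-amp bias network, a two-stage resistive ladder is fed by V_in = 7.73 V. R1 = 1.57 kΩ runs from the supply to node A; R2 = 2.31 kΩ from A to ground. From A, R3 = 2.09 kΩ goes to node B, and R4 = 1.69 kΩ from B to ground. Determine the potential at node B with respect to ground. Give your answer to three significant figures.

Looking into the second stage from A: R3 + R4 = 3.780 kΩ appears in parallel with R2.
R2 ‖ (R3+R4) = 1.434 kΩ.
V_A = 7.73 × 1.434/(1.57 + 1.434) = 3.690 V.
Stage 2 is unloaded, so V_B = V_A · R4/(R3+R4) = 3.690 × 1.69/3.780 = 1.650 V.

V_B ≈ 1.65 V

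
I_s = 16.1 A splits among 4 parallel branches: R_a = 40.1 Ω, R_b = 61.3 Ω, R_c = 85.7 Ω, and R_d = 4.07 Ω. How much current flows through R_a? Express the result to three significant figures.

I ≈ 1.34 A

ΣG = 1/40.1 + 1/61.3 + 1/85.7 + 1/4.07 = 0.2986.
By the current-divider rule, I = I_s · G_k/ΣG = 16.1 × 0.08351 = 1.345 A.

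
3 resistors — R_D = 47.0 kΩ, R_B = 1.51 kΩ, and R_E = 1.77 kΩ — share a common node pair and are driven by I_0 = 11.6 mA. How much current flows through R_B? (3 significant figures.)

I ≈ 6.15 mA

Total conductance ΣG = 1/47.0 + 1/1.51 + 1/1.77 = 1.249 (units of 1/kΩ).
R_B takes the fraction G_k/ΣG = 0.6623/1.249 = 0.5304, so I = 11.6 × 0.5304 = 6.153 mA.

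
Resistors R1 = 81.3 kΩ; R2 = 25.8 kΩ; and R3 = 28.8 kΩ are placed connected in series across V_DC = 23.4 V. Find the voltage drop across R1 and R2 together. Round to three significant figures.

V ≈ 18.4 V

ΣR = 81.3 + 25.8 + 28.8 = 135.9 kΩ.
R_{R1..R2} = 81.3 + 25.8 = 107.1 kΩ.
V = V_DC · R/ΣR = 23.4 × 0.7881 = 18.44 V.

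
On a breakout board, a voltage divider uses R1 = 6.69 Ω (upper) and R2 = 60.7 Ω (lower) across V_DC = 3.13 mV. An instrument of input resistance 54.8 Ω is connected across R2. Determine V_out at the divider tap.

First combine the lower leg with the load: R2 ‖ R_L = 28.80 Ω.
Now apply the divider: V_out = 3.13 × 0.8115 = 2.540 mV.

V_out ≈ 2.54 mV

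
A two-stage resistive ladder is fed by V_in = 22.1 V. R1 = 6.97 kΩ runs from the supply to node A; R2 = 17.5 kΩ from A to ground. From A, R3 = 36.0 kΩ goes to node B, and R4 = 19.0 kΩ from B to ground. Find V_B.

V_B ≈ 5.01 V

Looking into the second stage from A: R3 + R4 = 55.00 kΩ appears in parallel with R2.
Effective lower resistance at A: R2 ‖ 55.00 = 13.28 kΩ.
First divider: V_A = V_in · 13.28/(6.97 + 13.28) = 14.49 V.
Stage 2 is unloaded, so V_B = V_A · R4/(R3+R4) = 14.49 × 19.0/55.00 = 5.006 V.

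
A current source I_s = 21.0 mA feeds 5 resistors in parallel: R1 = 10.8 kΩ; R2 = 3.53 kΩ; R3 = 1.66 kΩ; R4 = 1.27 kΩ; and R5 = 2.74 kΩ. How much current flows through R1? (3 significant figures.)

I ≈ 0.913 mA

ΣG = 1/10.8 + 1/3.53 + 1/1.66 + 1/1.27 + 1/2.74 = 2.131.
R1 takes the fraction G_k/ΣG = 0.09259/2.131 = 0.04346, so I = 21.0 × 0.04346 = 0.9126 mA.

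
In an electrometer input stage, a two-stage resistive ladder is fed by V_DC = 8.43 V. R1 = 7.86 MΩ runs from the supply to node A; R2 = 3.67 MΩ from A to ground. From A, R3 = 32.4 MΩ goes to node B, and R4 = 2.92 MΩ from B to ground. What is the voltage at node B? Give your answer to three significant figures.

V_B ≈ 0.207 V

Node A sees R2 in parallel with the series input of stage 2, R3 + R4 = 35.32 MΩ.
R2 ‖ (R3+R4) = 3.325 MΩ.
First divider: V_A = V_DC · 3.325/(7.86 + 3.325) = 2.506 V.
Then the unloaded second divider: V_B = V_A × R4/(R3+R4) = 2.506 × 0.08267 = 0.2072 V.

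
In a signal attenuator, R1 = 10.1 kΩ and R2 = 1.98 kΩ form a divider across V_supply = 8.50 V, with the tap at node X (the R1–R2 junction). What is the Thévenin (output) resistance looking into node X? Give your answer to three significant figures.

R_th ≈ 1.66 kΩ

With V_supply suppressed (replaced by a short), R_th = R1 ‖ R2 = (10.10 × 1.98)/(10.10 + 1.98) = 1.655 kΩ.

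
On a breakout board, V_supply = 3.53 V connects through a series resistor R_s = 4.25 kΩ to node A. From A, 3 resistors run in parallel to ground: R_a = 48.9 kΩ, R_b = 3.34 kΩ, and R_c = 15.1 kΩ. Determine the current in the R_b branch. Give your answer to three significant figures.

I ≈ 0.400 mA

Equivalent of the parallel group: R_p = 2.590 kΩ.
Node voltage V_A = V_supply · R_p/(R_s + R_p) = 3.53 × 0.3787 = 1.337 V.
I(R_b) = V_A / R_b = 1.337/3.34 = 0.4002 mA.
(Check via current divider: I_total = 0.5161 mA; share G_k/ΣG = 0.7755 → same result.)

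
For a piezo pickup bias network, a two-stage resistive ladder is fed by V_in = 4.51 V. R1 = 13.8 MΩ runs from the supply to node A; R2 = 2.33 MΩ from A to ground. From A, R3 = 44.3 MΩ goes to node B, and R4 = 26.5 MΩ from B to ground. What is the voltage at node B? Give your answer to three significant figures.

V_B ≈ 0.237 V

Looking into the second stage from A: R3 + R4 = 70.80 MΩ appears in parallel with R2.
Effective lower resistance at A: R2 ‖ 70.80 = 2.256 MΩ.
So V_A = 4.51 × 0.1405 = 0.6336 V.
Then the unloaded second divider: V_B = V_A × R4/(R3+R4) = 0.6336 × 0.3743 = 0.2372 V.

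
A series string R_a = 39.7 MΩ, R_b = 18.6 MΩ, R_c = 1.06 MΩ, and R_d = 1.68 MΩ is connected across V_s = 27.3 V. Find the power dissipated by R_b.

The common current is I = 27.3/61.04 = 0.4472 µA.
P(R_b) = I²·R_b = (0.4472)² × 18.6 = 3.721 µW.

P ≈ 3.72 µW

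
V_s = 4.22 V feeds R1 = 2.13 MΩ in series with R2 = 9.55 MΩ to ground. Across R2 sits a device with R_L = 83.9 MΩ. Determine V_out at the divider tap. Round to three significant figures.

R2 ‖ R_L = (9.55 × 83.9)/(9.55 + 83.9) = 8.574 MΩ.
Now apply the divider: V_out = 4.22 × 0.8010 = 3.380 V.

V_out ≈ 3.38 V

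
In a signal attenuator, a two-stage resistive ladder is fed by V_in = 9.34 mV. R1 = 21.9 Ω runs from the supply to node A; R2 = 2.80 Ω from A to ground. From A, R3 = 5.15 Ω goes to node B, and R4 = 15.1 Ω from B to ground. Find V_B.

V_B ≈ 0.703 mV

The second stage (R3 + R4 = 20.25 Ω) loads node A in parallel with R2.
R2 ‖ (R3+R4) = 2.460 Ω.
So V_A = 9.34 × 0.1010 = 0.9432 mV.
V_B = V_A × 0.7457 = 0.7033 mV.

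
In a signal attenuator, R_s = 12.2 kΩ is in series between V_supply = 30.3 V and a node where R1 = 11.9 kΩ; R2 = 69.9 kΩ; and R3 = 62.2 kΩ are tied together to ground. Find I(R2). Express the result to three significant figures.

Equivalent of the parallel group: R_p = 8.740 kΩ.
V_A = 30.3 × 8.740/20.94 = 12.65 V.
Branch current I = V_A/R2 = 12.65/69.9 = 0.1809 mA.
(Check via current divider: I_total = 1.447 mA; share G_k/ΣG = 0.1250 → same result.)

I ≈ 0.181 mA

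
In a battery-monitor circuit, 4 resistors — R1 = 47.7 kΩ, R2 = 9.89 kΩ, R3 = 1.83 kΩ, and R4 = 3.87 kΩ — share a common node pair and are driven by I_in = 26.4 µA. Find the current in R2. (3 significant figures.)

I ≈ 2.88 µA

Conductances: ΣG = 1/47.7 + 1/9.89 + 1/1.83 + 1/3.87 = 0.9269 (1/kΩ).
By the current-divider rule, I = I_in · G_k/ΣG = 26.4 × 0.1091 = 2.880 µA.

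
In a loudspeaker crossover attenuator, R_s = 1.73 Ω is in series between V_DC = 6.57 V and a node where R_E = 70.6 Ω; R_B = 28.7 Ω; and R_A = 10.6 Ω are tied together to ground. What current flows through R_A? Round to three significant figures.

Combine the parallel branches: R_p = (1/70.6 + 1/28.7 + 1/10.6)⁻¹ = 6.976 Ω.
Node voltage V_A = V_DC · R_p/(R_s + R_p) = 6.57 × 0.8013 = 5.264 V.
Branch current I = V_A/R_A = 5.264/10.6 = 0.4966 A.

I ≈ 0.497 A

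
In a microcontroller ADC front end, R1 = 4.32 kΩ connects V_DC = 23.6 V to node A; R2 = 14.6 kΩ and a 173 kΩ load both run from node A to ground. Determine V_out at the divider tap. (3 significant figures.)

The load sits in parallel with R2, giving an effective lower resistance R2' = R2·R_L/(R2+R_L) = 13.46 kΩ.
Then V_out = V_DC · R2'/(R1 + R2') = 23.6 × 13.46/17.78 = 17.87 V.
(Unloaded it would be 18.2 V; the load pulls it down.)

V_out ≈ 17.9 V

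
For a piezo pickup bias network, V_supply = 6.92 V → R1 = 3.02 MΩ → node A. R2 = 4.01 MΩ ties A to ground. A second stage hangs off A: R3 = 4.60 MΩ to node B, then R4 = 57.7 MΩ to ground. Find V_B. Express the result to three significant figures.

V_B ≈ 3.56 V

Node A sees R2 in parallel with the series input of stage 2, R3 + R4 = 62.30 MΩ.
Effective lower resistance at A: R2 ‖ 62.30 = 3.768 MΩ.
First divider: V_A = V_supply · 3.768/(3.02 + 3.768) = 3.841 V.
Stage 2 is unloaded, so V_B = V_A · R4/(R3+R4) = 3.841 × 57.7/62.30 = 3.557 V.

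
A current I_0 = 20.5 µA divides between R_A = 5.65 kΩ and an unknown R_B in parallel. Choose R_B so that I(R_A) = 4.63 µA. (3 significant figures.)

Two-branch current divider: I_A = I_0 · R_B/(R_A + R_B).
With f = 0.2259, R_B = R_A · f/(1−f) = 5.65 × 0.2917 = 1.648 kΩ.

R_B ≈ 1.65 kΩ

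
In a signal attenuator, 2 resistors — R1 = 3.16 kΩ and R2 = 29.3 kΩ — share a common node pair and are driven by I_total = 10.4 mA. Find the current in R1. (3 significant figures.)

Two-branch current divider: I_k = I_total · R_other/(R_1 + R_2).
So I = 10.4 × 29.3/32.46 = 9.388 mA.

I ≈ 9.39 mA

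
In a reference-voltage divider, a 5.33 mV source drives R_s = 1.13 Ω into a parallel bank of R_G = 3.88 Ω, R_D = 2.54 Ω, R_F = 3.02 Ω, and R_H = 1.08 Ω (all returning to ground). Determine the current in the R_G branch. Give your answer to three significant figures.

I ≈ 0.435 mA

Parallel bank: R_p = 1/(1/3.88 + 1/2.54 + 1/3.02 + 1/1.08) = 0.5240 Ω.
Node voltage V_A = V_in · R_p/(R_s + R_p) = 5.33 × 0.3168 = 1.689 mV.
I(R_G) = V_A / R_G = 1.689/3.88 = 0.4352 mA.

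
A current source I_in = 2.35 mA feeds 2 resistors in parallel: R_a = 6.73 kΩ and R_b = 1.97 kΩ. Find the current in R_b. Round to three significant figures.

I ≈ 1.82 mA

Two-branch current divider: I_k = I_in · R_other/(R_1 + R_2).
So I = 2.35 × 6.73/8.700 = 1.818 mA.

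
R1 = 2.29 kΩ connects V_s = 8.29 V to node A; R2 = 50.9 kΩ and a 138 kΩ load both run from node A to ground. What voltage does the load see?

V_out ≈ 7.81 V

R2 ‖ R_L = (50.9 × 138)/(50.9 + 138) = 37.18 kΩ.
Voltage divider with the loaded lower leg: V_out = 8.29 × 37.18/(2.29 + 37.18) = 8.29 × 0.9420 = 7.809 V.
(Unloaded it would be 7.93 V; the load pulls it down.)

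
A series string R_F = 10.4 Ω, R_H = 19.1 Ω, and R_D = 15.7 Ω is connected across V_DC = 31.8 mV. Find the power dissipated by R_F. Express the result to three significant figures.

P ≈ 5.15 µW

The common current is I = 31.8/45.20 = 0.7035 mA.
P(R_F) = I²·R_F = (0.7035)² × 10.4 = 5.148 µW.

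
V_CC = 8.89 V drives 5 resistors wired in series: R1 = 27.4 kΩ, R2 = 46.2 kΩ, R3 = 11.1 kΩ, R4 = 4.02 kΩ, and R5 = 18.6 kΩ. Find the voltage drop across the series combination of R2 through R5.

ΣR = 27.4 + 46.2 + 11.1 + 4.02 + 18.6 = 107.3 kΩ.
R_{R2..R5} = 46.2 + 11.1 + 4.02 + 18.6 = 79.92 kΩ.
Voltage divider: V = V_CC · (79.92 / 107.3) = 8.89 × 0.7447 = 6.620 V.

V ≈ 6.62 V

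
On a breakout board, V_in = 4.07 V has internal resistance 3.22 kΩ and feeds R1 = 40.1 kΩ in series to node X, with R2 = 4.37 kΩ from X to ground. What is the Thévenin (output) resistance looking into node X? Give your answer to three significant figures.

R1' = 3.22 + 40.1 = 43.32 kΩ (source resistance + R1).
Looking into X with the source shorted: R_th = R1'·R2/(R1'+R2) = 43.32 × 4.37/47.69 = 3.970 kΩ.

R_th ≈ 3.97 kΩ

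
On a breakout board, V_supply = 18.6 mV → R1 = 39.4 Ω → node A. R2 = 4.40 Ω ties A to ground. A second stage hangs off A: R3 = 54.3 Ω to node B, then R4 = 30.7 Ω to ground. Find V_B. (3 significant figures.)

Looking into the second stage from A: R3 + R4 = 85.00 Ω appears in parallel with R2.
Effective lower resistance at A: R2 ‖ 85.00 = 4.183 Ω.
So V_A = 18.6 × 0.09599 = 1.785 mV.
Stage 2 is unloaded, so V_B = V_A · R4/(R3+R4) = 1.785 × 30.7/85.00 = 0.6448 mV.

V_B ≈ 0.645 mV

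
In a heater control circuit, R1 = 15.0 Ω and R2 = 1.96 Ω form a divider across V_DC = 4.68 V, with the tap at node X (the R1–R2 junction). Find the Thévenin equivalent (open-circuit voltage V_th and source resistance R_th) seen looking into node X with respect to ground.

V_th is the unloaded tap voltage: V_DC · R2/(R1+R2) = 4.68 × 0.1156 = 0.5408 V.
Zeroing V_DC shorts the top of R1 to ground, so R_th = R1 ‖ R2 = 1.733 Ω.

V_th ≈ 0.541 V, R_th ≈ 1.73 Ω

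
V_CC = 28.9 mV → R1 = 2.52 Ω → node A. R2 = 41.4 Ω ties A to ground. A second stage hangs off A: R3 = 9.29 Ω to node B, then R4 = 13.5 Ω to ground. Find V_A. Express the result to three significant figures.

The second stage (R3 + R4 = 22.79 Ω) loads node A in parallel with R2.
R2 ‖ (R3+R4) = 14.70 Ω.
So V_A = 28.9 × 0.8536 = 24.67 mV.

V_A ≈ 24.7 mV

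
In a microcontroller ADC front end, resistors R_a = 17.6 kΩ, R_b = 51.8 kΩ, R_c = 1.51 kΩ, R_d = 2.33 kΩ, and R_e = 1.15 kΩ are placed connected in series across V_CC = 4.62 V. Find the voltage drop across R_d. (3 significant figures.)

V ≈ 0.145 V

Total series resistance ΣR = 17.6 + 51.8 + 1.51 + 2.33 + 1.15 = 74.39 kΩ.
V = V_CC · R/ΣR = 4.62 × 0.03132 = 0.1447 V.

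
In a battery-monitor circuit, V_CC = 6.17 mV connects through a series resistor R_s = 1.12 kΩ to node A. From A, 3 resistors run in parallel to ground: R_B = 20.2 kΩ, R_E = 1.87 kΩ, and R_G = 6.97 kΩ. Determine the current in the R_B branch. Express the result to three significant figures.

Parallel bank: R_p = 1/(1/20.2 + 1/1.87 + 1/6.97) = 1.374 kΩ.
Node voltage V_A = V_CC · R_p/(R_s + R_p) = 6.17 × 0.5509 = 3.399 mV.
Branch current I = V_A/R_B = 3.399/20.2 = 0.1683 µA.

I ≈ 0.168 µA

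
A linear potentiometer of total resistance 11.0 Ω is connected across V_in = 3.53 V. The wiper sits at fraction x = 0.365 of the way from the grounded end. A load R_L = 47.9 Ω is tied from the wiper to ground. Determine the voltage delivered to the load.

Lower segment x·R_p = 4.015 Ω; upper segment (1−x)·R_p = 6.985 Ω.
Lower segment in parallel with the load: 4.015 ‖ 47.9 = 3.704 Ω.
Loaded-divider output: V_out = 3.53 × 0.3466 = 1.223 V.

V_out ≈ 1.22 V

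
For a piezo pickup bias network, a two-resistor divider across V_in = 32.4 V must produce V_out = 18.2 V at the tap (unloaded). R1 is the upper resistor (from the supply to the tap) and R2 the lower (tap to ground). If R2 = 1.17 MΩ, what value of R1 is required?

Required fraction k = V_out/V_in = 0.5617.
Rearranging, R1 = R2·(1−k)/k = 1.17 × 0.7802 = 0.9129 MΩ.

R1 ≈ 0.913 MΩ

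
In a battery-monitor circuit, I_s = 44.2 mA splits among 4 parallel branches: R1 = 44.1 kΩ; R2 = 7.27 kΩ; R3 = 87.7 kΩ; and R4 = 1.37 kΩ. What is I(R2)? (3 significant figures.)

Total conductance ΣG = 1/44.1 + 1/7.27 + 1/87.7 + 1/1.37 = 0.9016 (units of 1/kΩ).
Current divider: I(R2) = I_s · G_k/ΣG = 44.2 × (0.1376/0.9016) = 44.2 × 0.1526 = 6.744 mA.

I ≈ 6.74 mA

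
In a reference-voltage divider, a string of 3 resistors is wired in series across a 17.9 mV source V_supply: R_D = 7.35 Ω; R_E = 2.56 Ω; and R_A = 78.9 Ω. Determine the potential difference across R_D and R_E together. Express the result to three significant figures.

ΣR = 7.35 + 2.56 + 78.9 = 88.81 Ω.
R_{R_D..R_E} = 7.35 + 2.56 = 9.910 Ω.
Voltage divider: V = V_supply · (9.910 / 88.81) = 17.9 × 0.1116 = 1.997 mV.

V ≈ 2.00 mV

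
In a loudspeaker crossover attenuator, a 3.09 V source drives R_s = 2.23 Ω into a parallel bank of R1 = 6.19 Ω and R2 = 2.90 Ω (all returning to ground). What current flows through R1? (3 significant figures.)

I ≈ 0.234 A

Parallel bank: R_p = 1/(1/6.19 + 1/2.90) = 1.975 Ω.
V_A by voltage divider: V_A = 3.09 × 1.975/(2.23 + 1.975) = 1.451 V.
Branch current I = V_A/R1 = 1.451/6.19 = 0.2344 A.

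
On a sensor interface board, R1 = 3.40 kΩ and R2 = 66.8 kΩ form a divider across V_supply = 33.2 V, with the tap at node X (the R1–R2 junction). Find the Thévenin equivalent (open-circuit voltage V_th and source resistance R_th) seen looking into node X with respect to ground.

Open-circuit (no load on X): V_th = V_supply · R2/(R1 + R2) = 33.2 × 66.8/(3.400 + 66.8) = 31.59 V.
With V_supply suppressed (replaced by a short), R_th = R1 ‖ R2 = (3.400 × 66.8)/(3.400 + 66.8) = 3.235 kΩ.

V_th ≈ 31.6 V, R_th ≈ 3.24 kΩ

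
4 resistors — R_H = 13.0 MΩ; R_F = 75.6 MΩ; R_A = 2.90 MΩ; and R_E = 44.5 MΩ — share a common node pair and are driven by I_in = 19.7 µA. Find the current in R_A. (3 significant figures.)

ΣG = 1/13.0 + 1/75.6 + 1/2.90 + 1/44.5 = 0.4575.
By the current-divider rule, I = I_in · G_k/ΣG = 19.7 × 0.7538 = 14.85 µA.

I ≈ 14.8 µA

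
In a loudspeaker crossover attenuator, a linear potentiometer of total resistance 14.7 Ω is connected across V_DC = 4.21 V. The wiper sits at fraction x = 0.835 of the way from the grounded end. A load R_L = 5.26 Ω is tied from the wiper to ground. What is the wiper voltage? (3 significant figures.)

V_out ≈ 2.54 V

Lower segment x·R_p = 12.27 Ω; upper segment (1−x)·R_p = 2.426 Ω.
(x·R_p) ‖ R_L = 3.682 Ω.
Then V_out = V_DC · 3.682/(2.426 + 3.682) = 2.538 V.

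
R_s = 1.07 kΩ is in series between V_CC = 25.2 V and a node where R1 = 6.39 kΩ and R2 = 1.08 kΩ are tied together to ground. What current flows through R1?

I ≈ 1.83 mA

Equivalent of the parallel group: R_p = 0.9239 kΩ.
V_A = 25.2 × 0.9239/1.994 = 11.68 V.
Branch current I = V_A/R1 = 11.68/6.39 = 1.827 mA.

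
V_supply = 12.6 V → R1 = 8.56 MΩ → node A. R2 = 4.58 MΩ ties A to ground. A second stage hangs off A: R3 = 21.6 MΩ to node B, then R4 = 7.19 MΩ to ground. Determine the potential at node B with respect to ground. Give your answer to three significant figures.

Looking into the second stage from A: R3 + R4 = 28.79 MΩ appears in parallel with R2.
Effective lower resistance at A: R2 ‖ 28.79 = 3.951 MΩ.
First divider: V_A = V_supply · 3.951/(8.56 + 3.951) = 3.979 V.
Then the unloaded second divider: V_B = V_A × R4/(R3+R4) = 3.979 × 0.2497 = 0.9938 V.

V_B ≈ 0.994 V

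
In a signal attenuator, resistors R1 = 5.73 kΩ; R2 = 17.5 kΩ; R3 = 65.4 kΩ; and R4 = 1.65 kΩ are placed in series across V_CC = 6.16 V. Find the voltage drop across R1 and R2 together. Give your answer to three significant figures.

Series total: ΣR = 5.73 + 17.5 + 65.4 + 1.65 = 90.28 kΩ.
R_{R1..R2} = 5.73 + 17.5 = 23.23 kΩ.
By the voltage-divider rule, V = 6.16 × 23.23/90.28 = 1.585 V.

V ≈ 1.59 V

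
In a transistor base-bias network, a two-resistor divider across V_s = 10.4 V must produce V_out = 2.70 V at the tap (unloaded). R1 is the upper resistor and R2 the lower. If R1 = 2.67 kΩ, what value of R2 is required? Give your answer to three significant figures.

R2 ≈ 0.936 kΩ

The divider ratio is R2/(R1+R2) = 2.70/10.4 = 0.2596.
R2 = R1 · 0.2596/(1 − 0.2596) = 0.9362 kΩ.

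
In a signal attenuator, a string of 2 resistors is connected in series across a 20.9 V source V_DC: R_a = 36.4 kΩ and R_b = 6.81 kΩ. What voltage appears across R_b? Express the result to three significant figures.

ΣR = 36.4 + 6.81 = 43.21 kΩ.
V = V_DC · R/ΣR = 20.9 × 0.1576 = 3.294 V.

V ≈ 3.29 V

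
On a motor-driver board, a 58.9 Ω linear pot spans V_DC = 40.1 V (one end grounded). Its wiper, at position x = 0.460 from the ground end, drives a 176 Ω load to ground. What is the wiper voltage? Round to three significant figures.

V_out ≈ 17.0 V

The pot divides into 31.81 Ω above the wiper and 27.09 Ω below.
Lower segment in parallel with the load: 27.09 ‖ 176 = 23.48 Ω.
Then V_out = V_DC · 23.48/(31.81 + 23.48) = 17.03 V.
(Unloaded: V_out = x·V_DC = 18.4 V.)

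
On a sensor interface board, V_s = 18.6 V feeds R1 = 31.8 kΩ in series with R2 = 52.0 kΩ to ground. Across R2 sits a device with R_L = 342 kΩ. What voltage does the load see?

V_out ≈ 10.9 V

First combine the lower leg with the load: R2 ‖ R_L = 45.14 kΩ.
Then V_out = V_s · R2'/(R1 + R2') = 18.6 × 45.14/76.94 = 10.91 V.
(Unloaded it would be 11.5 V; the load pulls it down.)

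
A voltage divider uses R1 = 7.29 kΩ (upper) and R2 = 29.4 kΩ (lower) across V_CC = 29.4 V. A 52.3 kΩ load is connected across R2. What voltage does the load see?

V_out ≈ 21.2 V

First combine the lower leg with the load: R2 ‖ R_L = 18.82 kΩ.
Voltage divider with the loaded lower leg: V_out = 29.4 × 18.82/(7.29 + 18.82) = 29.4 × 0.7208 = 21.19 V.
(Unloaded it would be 23.6 V; the load pulls it down.)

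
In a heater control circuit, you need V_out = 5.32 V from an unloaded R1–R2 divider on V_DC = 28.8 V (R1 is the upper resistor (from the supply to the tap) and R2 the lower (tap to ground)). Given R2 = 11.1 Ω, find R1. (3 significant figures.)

The divider ratio is R2/(R1+R2) = 5.32/28.8 = 0.1847.
Rearranging, R1 = R2·(1−k)/k = 11.1 × 4.414 = 48.99 Ω.

R1 ≈ 49.0 Ω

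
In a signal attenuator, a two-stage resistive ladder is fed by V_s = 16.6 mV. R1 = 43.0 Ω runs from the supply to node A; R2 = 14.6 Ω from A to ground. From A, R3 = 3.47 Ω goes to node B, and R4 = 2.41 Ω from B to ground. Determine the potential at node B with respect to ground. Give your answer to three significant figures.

V_B ≈ 0.604 mV

Node A sees R2 in parallel with the series input of stage 2, R3 + R4 = 5.880 Ω.
Effective lower resistance at A: R2 ‖ 5.880 = 4.192 Ω.
V_A = 16.6 × 4.192/(43.0 + 4.192) = 1.474 mV.
V_B = V_A × 0.4099 = 0.6043 mV.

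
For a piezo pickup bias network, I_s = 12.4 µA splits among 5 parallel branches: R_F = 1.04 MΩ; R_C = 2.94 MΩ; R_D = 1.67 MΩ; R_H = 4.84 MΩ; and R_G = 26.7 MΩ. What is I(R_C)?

I ≈ 1.97 µA

Total conductance ΣG = 1/1.04 + 1/2.94 + 1/1.67 + 1/4.84 + 1/26.7 = 2.145 (units of 1/MΩ).
Current divider: I(R_C) = I_s · G_k/ΣG = 12.4 × (0.3401/2.145) = 12.4 × 0.1586 = 1.967 µA.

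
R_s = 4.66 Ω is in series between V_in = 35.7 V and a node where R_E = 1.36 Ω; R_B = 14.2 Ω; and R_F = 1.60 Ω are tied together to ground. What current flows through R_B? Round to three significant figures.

Parallel bank: R_p = 1/(1/1.36 + 1/14.2 + 1/1.60) = 0.6990 Ω.
V_A = 35.7 × 0.6990/5.359 = 4.656 V.
I(R_B) = V_A / R_B = 4.656/14.2 = 0.3279 A.

I ≈ 0.328 A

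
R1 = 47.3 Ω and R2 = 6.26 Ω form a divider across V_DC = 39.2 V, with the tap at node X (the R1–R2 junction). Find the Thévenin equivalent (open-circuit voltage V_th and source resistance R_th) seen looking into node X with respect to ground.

Open-circuit (no load on X): V_th = V_DC · R2/(R1 + R2) = 39.2 × 6.26/(47.30 + 6.26) = 4.582 V.
With V_DC suppressed (replaced by a short), R_th = R1 ‖ R2 = (47.30 × 6.26)/(47.30 + 6.26) = 5.528 Ω.

V_th ≈ 4.58 V, R_th ≈ 5.53 Ω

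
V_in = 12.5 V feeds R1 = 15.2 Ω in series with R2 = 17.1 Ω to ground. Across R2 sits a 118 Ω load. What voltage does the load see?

V_out ≈ 6.20 V

First combine the lower leg with the load: R2 ‖ R_L = 14.94 Ω.
Now apply the divider: V_out = 12.5 × 0.4956 = 6.195 V.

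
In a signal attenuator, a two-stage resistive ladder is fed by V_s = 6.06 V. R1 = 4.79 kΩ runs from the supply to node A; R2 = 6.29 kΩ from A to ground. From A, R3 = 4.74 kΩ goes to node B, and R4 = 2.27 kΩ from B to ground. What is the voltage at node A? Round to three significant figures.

The second stage (R3 + R4 = 7.010 kΩ) loads node A in parallel with R2.
Effective lower resistance at A: R2 ‖ 7.010 = 3.315 kΩ.
V_A = 6.06 × 3.315/(4.79 + 3.315) = 2.479 V.

V_A ≈ 2.48 V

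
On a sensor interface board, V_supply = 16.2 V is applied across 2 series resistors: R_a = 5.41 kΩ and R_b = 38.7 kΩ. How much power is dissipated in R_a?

The common current is I = 16.2/44.11 = 0.3673 mA.
P = I²R = 0.1349 × 5.41 = 0.7297 mW.

P ≈ 0.730 mW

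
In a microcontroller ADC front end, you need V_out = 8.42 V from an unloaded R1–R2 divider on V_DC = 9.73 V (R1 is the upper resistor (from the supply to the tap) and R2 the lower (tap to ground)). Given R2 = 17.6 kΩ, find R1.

V_out/V_DC = R2/(R1+R2) = 0.8654.
Rearranging, R1 = R2·(1−k)/k = 17.6 × 0.1556 = 2.738 kΩ.

R1 ≈ 2.74 kΩ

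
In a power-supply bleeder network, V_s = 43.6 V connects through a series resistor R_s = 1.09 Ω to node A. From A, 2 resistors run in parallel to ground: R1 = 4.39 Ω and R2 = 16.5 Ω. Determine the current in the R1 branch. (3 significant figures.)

Equivalent of the parallel group: R_p = 3.467 Ω.
V_A = 43.6 × 3.467/4.557 = 33.17 V.
Branch current I = V_A/R1 = 33.17/4.39 = 7.556 A.

I ≈ 7.56 A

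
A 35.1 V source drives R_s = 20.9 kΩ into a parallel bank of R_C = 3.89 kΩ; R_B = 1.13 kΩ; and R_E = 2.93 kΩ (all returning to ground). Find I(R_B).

Combine the parallel branches: R_p = (1/3.89 + 1/1.13 + 1/2.93)⁻¹ = 0.6742 kΩ.
V_A = 35.1 × 0.6742/21.57 = 1.097 V.
Branch current I = V_A/R_B = 1.097/1.13 = 0.9706 mA.

I ≈ 0.971 mA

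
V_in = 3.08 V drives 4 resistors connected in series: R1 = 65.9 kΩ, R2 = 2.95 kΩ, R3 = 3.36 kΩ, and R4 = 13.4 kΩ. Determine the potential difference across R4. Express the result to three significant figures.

Series total: ΣR = 65.9 + 2.95 + 3.36 + 13.4 = 85.61 kΩ.
V = V_in · R/ΣR = 3.08 × 0.1565 = 0.4821 V.

V ≈ 0.482 V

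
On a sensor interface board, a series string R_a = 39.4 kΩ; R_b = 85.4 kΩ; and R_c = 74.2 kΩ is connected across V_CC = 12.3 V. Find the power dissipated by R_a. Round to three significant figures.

The common current is I = 12.3/199.0 = 0.06181 mA.
P(R_a) = I²·R_a = (0.06181)² × 39.4 = 0.1505 mW.

P ≈ 0.151 mW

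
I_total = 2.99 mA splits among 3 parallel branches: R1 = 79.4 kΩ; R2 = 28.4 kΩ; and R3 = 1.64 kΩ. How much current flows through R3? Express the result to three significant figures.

Total conductance ΣG = 1/79.4 + 1/28.4 + 1/1.64 = 0.6576 (units of 1/kΩ).
By the current-divider rule, I = I_total · G_k/ΣG = 2.99 × 0.9273 = 2.773 mA.

I ≈ 2.77 mA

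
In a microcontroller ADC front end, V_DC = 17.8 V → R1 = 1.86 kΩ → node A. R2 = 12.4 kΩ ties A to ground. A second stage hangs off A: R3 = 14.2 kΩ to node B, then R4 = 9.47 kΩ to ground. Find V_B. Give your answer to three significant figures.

The second stage (R3 + R4 = 23.67 kΩ) loads node A in parallel with R2.
Effective lower resistance at A: R2 ‖ 23.67 = 8.137 kΩ.
So V_A = 17.8 × 0.8139 = 14.49 V.
Then the unloaded second divider: V_B = V_A × R4/(R3+R4) = 14.49 × 0.4001 = 5.797 V.

V_B ≈ 5.80 V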